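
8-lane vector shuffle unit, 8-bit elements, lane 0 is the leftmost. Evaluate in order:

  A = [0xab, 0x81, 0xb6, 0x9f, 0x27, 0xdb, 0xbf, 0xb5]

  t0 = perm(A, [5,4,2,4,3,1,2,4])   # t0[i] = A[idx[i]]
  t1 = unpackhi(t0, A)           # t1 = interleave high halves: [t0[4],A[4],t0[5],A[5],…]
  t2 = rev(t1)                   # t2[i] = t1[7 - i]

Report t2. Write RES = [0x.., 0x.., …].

  t0: db 27 b6 27 9f 81 b6 27
  t1: 9f 27 81 db b6 bf 27 b5
  t2: b5 27 bf b6 db 81 27 9f

RES = [ 0xb5  0x27  0xbf  0xb6  0xdb  0x81  0x27  0x9f ]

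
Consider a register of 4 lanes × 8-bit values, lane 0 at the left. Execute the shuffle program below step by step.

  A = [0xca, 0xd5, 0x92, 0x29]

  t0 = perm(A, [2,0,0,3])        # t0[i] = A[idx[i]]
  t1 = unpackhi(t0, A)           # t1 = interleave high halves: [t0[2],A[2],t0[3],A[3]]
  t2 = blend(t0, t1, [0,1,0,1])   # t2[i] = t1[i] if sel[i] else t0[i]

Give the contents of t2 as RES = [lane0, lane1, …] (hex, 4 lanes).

t0 = [0x92, 0xca, 0xca, 0x29]
t1 = [0xca, 0x92, 0x29, 0x29]
t2 = [0x92, 0x92, 0xca, 0x29]

RES = [ 0x92  0x92  0xca  0x29 ]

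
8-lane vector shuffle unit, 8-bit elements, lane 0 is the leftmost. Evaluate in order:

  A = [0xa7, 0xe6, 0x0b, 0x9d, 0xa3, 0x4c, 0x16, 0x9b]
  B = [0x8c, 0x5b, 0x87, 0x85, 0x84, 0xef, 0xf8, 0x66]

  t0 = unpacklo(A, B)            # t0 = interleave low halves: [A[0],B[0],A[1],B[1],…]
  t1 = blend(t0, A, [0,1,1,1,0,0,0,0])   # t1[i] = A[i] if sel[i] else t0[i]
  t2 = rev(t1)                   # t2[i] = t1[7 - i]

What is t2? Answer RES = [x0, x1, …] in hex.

→ t0 |a7|8c|e6|5b|0b|87|9d|85|
→ t1 |a7|e6|0b|9d|0b|87|9d|85|
→ t2 |85|9d|87|0b|9d|0b|e6|a7|

RES = [ 0x85  0x9d  0x87  0x0b  0x9d  0x0b  0xe6  0xa7 ]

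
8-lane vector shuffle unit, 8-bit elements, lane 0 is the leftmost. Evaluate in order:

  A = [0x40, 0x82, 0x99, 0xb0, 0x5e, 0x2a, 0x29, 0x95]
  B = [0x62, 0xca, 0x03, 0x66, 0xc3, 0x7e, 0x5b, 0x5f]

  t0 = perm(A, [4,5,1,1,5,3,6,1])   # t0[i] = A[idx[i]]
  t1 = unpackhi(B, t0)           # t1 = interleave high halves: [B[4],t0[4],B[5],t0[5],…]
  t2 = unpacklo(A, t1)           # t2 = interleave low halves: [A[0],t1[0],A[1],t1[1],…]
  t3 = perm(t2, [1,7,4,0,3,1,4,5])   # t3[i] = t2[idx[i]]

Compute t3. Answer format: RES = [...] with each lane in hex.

t0 = [0x5e, 0x2a, 0x82, 0x82, 0x2a, 0xb0, 0x29, 0x82]
t1 = [0xc3, 0x2a, 0x7e, 0xb0, 0x5b, 0x29, 0x5f, 0x82]
t2 = [0x40, 0xc3, 0x82, 0x2a, 0x99, 0x7e, 0xb0, 0xb0]
t3 = [0xc3, 0xb0, 0x99, 0x40, 0x2a, 0xc3, 0x99, 0x7e]

RES = [0xc3, 0xb0, 0x99, 0x40, 0x2a, 0xc3, 0x99, 0x7e]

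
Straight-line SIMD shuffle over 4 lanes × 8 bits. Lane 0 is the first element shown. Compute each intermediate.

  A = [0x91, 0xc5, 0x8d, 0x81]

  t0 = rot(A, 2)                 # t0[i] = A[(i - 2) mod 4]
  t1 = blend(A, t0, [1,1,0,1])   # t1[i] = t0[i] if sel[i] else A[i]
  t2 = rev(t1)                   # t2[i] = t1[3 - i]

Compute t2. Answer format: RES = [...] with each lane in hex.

t0 = [0x8d, 0x81, 0x91, 0xc5]
t1 = [0x8d, 0x81, 0x8d, 0xc5]
t2 = [0xc5, 0x8d, 0x81, 0x8d]

RES = [ 0xc5  0x8d  0x81  0x8d ]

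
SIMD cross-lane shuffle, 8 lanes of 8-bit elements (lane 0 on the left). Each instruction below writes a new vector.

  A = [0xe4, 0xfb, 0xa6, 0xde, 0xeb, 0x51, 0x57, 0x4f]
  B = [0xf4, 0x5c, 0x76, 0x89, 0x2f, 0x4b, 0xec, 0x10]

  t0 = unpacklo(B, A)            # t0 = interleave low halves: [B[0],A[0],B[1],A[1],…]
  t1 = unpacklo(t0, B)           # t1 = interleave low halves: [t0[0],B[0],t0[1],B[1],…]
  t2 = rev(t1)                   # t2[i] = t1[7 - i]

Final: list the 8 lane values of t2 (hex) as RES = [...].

  t0: f4 e4 5c fb 76 a6 89 de
  t1: f4 f4 e4 5c 5c 76 fb 89
  t2: 89 fb 76 5c 5c e4 f4 f4

RES = [ 0x89  0xfb  0x76  0x5c  0x5c  0xe4  0xf4  0xf4 ]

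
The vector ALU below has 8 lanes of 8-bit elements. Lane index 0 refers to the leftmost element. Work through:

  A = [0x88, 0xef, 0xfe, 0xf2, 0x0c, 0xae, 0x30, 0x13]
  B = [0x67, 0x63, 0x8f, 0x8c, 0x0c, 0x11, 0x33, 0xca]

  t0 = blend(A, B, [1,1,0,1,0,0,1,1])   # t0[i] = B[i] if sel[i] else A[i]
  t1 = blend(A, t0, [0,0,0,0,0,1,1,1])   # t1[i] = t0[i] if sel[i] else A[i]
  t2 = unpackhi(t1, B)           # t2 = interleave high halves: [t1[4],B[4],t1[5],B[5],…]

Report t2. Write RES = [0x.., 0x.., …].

RES = [0x0c, 0x0c, 0xae, 0x11, 0x33, 0x33, 0xca, 0xca]

  t0: 67 63 fe 8c 0c ae 33 ca
  t1: 88 ef fe f2 0c ae 33 ca
  t2: 0c 0c ae 11 33 33 ca ca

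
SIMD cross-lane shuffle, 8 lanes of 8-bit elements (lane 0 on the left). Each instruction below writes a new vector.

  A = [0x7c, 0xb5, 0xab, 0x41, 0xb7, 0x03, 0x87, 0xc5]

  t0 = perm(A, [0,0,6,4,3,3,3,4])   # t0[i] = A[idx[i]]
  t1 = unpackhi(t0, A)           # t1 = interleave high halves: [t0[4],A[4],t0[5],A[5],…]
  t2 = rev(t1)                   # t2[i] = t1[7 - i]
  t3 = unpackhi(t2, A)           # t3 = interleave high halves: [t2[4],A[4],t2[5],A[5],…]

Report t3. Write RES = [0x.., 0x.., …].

  t0: 7c 7c 87 b7 41 41 41 b7
  t1: 41 b7 41 03 41 87 b7 c5
  t2: c5 b7 87 41 03 41 b7 41
  t3: 03 b7 41 03 b7 87 41 c5

RES = [0x03, 0xb7, 0x41, 0x03, 0xb7, 0x87, 0x41, 0xc5]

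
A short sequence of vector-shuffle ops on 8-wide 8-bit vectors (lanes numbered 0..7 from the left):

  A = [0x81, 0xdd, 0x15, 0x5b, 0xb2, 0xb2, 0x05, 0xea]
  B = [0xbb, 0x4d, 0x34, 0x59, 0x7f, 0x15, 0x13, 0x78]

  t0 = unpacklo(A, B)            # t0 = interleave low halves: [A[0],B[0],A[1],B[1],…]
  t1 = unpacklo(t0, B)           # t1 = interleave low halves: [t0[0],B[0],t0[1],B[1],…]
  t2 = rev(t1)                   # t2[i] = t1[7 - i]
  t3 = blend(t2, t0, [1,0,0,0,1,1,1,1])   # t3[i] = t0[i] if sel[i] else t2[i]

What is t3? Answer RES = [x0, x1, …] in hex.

RES = [0x81, 0x4d, 0x34, 0xdd, 0x15, 0x34, 0x5b, 0x59]

t0 = [0x81, 0xbb, 0xdd, 0x4d, 0x15, 0x34, 0x5b, 0x59]
t1 = [0x81, 0xbb, 0xbb, 0x4d, 0xdd, 0x34, 0x4d, 0x59]
t2 = [0x59, 0x4d, 0x34, 0xdd, 0x4d, 0xbb, 0xbb, 0x81]
t3 = [0x81, 0x4d, 0x34, 0xdd, 0x15, 0x34, 0x5b, 0x59]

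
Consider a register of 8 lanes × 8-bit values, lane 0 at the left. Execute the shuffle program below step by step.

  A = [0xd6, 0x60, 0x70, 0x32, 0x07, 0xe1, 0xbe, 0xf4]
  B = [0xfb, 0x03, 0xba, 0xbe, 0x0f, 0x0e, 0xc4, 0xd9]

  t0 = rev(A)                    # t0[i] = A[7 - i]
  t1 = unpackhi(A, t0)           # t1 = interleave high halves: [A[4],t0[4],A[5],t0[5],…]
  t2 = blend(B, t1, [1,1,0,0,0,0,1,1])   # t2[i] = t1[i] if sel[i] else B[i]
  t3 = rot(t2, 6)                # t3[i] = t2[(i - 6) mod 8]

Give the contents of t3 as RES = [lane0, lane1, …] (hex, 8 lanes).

RES = [0xba, 0xbe, 0x0f, 0x0e, 0xf4, 0xd6, 0x07, 0x32]

t0 = [0xf4, 0xbe, 0xe1, 0x07, 0x32, 0x70, 0x60, 0xd6]
t1 = [0x07, 0x32, 0xe1, 0x70, 0xbe, 0x60, 0xf4, 0xd6]
t2 = [0x07, 0x32, 0xba, 0xbe, 0x0f, 0x0e, 0xf4, 0xd6]
t3 = [0xba, 0xbe, 0x0f, 0x0e, 0xf4, 0xd6, 0x07, 0x32]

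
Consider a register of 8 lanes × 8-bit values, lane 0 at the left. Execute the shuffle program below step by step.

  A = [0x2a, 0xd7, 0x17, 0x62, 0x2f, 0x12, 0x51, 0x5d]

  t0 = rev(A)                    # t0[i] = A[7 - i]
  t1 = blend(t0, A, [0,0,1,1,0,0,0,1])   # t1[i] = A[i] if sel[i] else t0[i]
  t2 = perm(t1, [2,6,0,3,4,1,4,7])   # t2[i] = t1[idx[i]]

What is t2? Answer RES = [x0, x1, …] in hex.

RES = [0x17, 0xd7, 0x5d, 0x62, 0x62, 0x51, 0x62, 0x5d]

→ t0 |5d|51|12|2f|62|17|d7|2a|
→ t1 |5d|51|17|62|62|17|d7|5d|
→ t2 |17|d7|5d|62|62|51|62|5d|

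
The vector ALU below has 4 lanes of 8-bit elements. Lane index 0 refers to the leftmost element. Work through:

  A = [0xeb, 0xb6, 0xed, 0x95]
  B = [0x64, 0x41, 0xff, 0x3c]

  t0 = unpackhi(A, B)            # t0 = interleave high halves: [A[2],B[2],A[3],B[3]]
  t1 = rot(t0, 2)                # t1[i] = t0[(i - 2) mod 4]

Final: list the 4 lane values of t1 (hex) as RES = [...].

  t0: ed ff 95 3c
  t1: 95 3c ed ff

RES = [0x95, 0x3c, 0xed, 0xff]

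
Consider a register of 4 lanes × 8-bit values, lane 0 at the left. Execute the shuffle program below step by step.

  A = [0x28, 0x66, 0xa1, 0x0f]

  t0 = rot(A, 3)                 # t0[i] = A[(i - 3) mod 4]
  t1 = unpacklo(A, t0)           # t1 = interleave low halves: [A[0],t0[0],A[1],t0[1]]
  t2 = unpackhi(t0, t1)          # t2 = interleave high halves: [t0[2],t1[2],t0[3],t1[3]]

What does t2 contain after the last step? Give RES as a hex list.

t0 = [0x66, 0xa1, 0x0f, 0x28]
t1 = [0x28, 0x66, 0x66, 0xa1]
t2 = [0x0f, 0x66, 0x28, 0xa1]

RES = [0x0f, 0x66, 0x28, 0xa1]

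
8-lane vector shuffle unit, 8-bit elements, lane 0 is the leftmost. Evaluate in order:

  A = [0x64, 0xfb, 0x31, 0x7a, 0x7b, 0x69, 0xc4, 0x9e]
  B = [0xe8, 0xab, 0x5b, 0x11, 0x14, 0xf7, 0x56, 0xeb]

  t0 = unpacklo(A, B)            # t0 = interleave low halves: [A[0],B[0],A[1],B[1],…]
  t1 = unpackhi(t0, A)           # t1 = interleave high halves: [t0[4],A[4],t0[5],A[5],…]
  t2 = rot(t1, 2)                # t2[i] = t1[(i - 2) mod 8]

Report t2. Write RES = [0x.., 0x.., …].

  t0: 64 e8 fb ab 31 5b 7a 11
  t1: 31 7b 5b 69 7a c4 11 9e
  t2: 11 9e 31 7b 5b 69 7a c4

RES = [ 0x11  0x9e  0x31  0x7b  0x5b  0x69  0x7a  0xc4 ]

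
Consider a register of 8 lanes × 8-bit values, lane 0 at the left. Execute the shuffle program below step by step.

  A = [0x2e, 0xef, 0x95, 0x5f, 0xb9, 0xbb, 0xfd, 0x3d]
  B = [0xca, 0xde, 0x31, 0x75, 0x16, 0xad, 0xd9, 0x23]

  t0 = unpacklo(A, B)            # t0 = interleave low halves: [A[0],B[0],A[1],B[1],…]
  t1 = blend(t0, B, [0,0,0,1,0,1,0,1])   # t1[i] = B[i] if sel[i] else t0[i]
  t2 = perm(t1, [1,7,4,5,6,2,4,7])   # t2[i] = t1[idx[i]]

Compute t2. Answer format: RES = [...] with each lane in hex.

RES = [ 0xca  0x23  0x95  0xad  0x5f  0xef  0x95  0x23 ]

  t0: 2e ca ef de 95 31 5f 75
  t1: 2e ca ef 75 95 ad 5f 23
  t2: ca 23 95 ad 5f ef 95 23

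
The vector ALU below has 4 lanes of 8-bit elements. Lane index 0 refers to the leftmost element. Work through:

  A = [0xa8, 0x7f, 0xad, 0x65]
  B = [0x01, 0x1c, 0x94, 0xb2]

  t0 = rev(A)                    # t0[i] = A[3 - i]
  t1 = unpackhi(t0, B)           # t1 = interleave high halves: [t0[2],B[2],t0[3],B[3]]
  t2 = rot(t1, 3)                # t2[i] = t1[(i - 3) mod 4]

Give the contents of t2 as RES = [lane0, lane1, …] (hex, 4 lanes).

t0 = [0x65, 0xad, 0x7f, 0xa8]
t1 = [0x7f, 0x94, 0xa8, 0xb2]
t2 = [0x94, 0xa8, 0xb2, 0x7f]

RES = [0x94, 0xa8, 0xb2, 0x7f]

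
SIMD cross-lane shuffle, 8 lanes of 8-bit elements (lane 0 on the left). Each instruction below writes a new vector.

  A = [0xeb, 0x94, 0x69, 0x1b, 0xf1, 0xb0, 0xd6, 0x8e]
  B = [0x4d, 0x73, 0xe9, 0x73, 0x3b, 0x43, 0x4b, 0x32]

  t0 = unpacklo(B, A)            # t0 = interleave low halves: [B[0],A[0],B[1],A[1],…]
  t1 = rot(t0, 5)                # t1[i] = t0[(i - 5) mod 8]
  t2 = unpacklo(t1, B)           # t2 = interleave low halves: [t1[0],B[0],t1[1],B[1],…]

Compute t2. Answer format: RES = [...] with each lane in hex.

→ t0 |4d|eb|73|94|e9|69|73|1b|
→ t1 |94|e9|69|73|1b|4d|eb|73|
→ t2 |94|4d|e9|73|69|e9|73|73|

RES = [ 0x94  0x4d  0xe9  0x73  0x69  0xe9  0x73  0x73 ]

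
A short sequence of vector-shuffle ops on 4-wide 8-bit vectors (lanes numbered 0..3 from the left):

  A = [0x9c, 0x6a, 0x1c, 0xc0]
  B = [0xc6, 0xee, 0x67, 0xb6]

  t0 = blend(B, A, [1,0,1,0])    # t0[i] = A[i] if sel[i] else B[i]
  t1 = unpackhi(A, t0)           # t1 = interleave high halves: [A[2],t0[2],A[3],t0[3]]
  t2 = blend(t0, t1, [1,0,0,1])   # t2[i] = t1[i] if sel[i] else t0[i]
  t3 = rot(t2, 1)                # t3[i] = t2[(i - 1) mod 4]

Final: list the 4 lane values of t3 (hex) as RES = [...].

  t0: 9c ee 1c b6
  t1: 1c 1c c0 b6
  t2: 1c ee 1c b6
  t3: b6 1c ee 1c

RES = [ 0xb6  0x1c  0xee  0x1c ]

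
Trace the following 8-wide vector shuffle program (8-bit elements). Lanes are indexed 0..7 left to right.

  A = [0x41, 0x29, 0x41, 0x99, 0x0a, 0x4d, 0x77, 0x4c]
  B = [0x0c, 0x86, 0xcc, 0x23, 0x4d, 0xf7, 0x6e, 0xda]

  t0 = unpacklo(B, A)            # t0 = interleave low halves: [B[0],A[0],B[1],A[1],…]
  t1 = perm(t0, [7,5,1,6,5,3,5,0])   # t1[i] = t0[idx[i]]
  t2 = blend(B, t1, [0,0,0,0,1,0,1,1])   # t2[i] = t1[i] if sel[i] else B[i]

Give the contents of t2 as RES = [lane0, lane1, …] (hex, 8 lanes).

  t0: 0c 41 86 29 cc 41 23 99
  t1: 99 41 41 23 41 29 41 0c
  t2: 0c 86 cc 23 41 f7 41 0c

RES = [ 0x0c  0x86  0xcc  0x23  0x41  0xf7  0x41  0x0c ]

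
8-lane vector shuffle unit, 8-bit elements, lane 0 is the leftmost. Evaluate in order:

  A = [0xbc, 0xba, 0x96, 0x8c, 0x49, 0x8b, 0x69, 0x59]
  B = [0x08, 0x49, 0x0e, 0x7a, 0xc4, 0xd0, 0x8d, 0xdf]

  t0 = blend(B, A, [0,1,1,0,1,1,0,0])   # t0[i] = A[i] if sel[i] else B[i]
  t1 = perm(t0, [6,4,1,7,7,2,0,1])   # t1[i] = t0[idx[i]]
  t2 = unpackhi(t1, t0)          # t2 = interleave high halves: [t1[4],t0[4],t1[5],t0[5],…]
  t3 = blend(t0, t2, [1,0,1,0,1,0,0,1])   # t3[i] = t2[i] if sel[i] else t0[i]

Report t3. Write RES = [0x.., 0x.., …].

→ t0 |08|ba|96|7a|49|8b|8d|df|
→ t1 |8d|49|ba|df|df|96|08|ba|
→ t2 |df|49|96|8b|08|8d|ba|df|
→ t3 |df|ba|96|7a|08|8b|8d|df|

RES = [ 0xdf  0xba  0x96  0x7a  0x08  0x8b  0x8d  0xdf ]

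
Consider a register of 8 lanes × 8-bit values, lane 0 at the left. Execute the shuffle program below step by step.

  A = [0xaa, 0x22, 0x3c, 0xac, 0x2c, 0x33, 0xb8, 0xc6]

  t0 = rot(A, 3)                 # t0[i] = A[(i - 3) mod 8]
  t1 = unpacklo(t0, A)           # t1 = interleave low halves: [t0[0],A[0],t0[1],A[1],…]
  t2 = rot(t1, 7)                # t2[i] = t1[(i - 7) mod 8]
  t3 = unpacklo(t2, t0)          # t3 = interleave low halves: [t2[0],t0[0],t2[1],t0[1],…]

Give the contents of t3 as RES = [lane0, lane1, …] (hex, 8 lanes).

t0 = [0x33, 0xb8, 0xc6, 0xaa, 0x22, 0x3c, 0xac, 0x2c]
t1 = [0x33, 0xaa, 0xb8, 0x22, 0xc6, 0x3c, 0xaa, 0xac]
t2 = [0xaa, 0xb8, 0x22, 0xc6, 0x3c, 0xaa, 0xac, 0x33]
t3 = [0xaa, 0x33, 0xb8, 0xb8, 0x22, 0xc6, 0xc6, 0xaa]

RES = [0xaa, 0x33, 0xb8, 0xb8, 0x22, 0xc6, 0xc6, 0xaa]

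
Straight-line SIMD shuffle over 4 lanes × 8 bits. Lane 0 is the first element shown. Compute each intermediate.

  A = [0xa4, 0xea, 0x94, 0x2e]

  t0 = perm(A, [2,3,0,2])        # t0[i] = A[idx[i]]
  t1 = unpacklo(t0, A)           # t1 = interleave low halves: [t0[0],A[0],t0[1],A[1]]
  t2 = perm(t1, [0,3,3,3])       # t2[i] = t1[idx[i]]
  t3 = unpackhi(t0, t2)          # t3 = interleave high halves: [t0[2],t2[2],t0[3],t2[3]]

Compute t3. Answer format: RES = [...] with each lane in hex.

RES = [0xa4, 0xea, 0x94, 0xea]

→ t0 |94|2e|a4|94|
→ t1 |94|a4|2e|ea|
→ t2 |94|ea|ea|ea|
→ t3 |a4|ea|94|ea|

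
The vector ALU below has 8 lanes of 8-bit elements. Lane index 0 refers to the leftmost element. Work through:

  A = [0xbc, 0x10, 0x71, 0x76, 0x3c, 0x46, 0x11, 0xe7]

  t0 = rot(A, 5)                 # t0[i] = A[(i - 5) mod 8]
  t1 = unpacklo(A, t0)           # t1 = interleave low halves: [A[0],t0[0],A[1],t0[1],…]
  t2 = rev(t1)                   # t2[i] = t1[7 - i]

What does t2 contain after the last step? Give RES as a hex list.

t0 = [0x76, 0x3c, 0x46, 0x11, 0xe7, 0xbc, 0x10, 0x71]
t1 = [0xbc, 0x76, 0x10, 0x3c, 0x71, 0x46, 0x76, 0x11]
t2 = [0x11, 0x76, 0x46, 0x71, 0x3c, 0x10, 0x76, 0xbc]

RES = [ 0x11  0x76  0x46  0x71  0x3c  0x10  0x76  0xbc ]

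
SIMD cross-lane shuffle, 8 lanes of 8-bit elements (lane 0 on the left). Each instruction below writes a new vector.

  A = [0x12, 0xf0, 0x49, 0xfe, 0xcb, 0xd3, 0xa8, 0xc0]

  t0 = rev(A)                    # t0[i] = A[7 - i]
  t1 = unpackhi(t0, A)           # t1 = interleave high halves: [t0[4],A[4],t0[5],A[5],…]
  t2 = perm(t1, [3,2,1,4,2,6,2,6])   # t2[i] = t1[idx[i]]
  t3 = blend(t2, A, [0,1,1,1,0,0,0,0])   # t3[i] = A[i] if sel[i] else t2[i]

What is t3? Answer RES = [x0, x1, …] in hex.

RES = [ 0xd3  0xf0  0x49  0xfe  0x49  0x12  0x49  0x12 ]

t0 = [0xc0, 0xa8, 0xd3, 0xcb, 0xfe, 0x49, 0xf0, 0x12]
t1 = [0xfe, 0xcb, 0x49, 0xd3, 0xf0, 0xa8, 0x12, 0xc0]
t2 = [0xd3, 0x49, 0xcb, 0xf0, 0x49, 0x12, 0x49, 0x12]
t3 = [0xd3, 0xf0, 0x49, 0xfe, 0x49, 0x12, 0x49, 0x12]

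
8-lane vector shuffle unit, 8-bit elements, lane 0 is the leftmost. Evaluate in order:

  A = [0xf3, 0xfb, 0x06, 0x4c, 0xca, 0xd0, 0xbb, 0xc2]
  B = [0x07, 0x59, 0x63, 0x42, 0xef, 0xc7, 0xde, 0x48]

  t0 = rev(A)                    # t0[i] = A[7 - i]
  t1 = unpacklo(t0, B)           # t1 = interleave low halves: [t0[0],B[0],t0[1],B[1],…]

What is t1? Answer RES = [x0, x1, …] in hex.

t0 = [0xc2, 0xbb, 0xd0, 0xca, 0x4c, 0x06, 0xfb, 0xf3]
t1 = [0xc2, 0x07, 0xbb, 0x59, 0xd0, 0x63, 0xca, 0x42]

RES = [0xc2, 0x07, 0xbb, 0x59, 0xd0, 0x63, 0xca, 0x42]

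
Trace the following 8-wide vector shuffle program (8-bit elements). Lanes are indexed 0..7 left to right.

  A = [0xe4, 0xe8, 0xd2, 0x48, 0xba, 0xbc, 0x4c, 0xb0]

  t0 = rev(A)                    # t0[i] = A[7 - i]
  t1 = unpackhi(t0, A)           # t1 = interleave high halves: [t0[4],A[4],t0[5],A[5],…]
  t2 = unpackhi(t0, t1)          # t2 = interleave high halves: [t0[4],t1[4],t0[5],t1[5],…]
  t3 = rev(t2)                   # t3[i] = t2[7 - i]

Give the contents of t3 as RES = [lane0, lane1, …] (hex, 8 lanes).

RES = [ 0xb0  0xe4  0xe4  0xe8  0x4c  0xd2  0xe8  0x48 ]

t0 = [0xb0, 0x4c, 0xbc, 0xba, 0x48, 0xd2, 0xe8, 0xe4]
t1 = [0x48, 0xba, 0xd2, 0xbc, 0xe8, 0x4c, 0xe4, 0xb0]
t2 = [0x48, 0xe8, 0xd2, 0x4c, 0xe8, 0xe4, 0xe4, 0xb0]
t3 = [0xb0, 0xe4, 0xe4, 0xe8, 0x4c, 0xd2, 0xe8, 0x48]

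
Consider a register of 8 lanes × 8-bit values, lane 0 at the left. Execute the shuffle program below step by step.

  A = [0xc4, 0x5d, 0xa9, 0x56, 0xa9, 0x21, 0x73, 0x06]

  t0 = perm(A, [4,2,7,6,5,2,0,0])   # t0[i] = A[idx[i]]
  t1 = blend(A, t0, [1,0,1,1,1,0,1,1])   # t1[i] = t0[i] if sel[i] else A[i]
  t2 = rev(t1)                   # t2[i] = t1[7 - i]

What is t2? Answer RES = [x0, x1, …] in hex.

  t0: a9 a9 06 73 21 a9 c4 c4
  t1: a9 5d 06 73 21 21 c4 c4
  t2: c4 c4 21 21 73 06 5d a9

RES = [0xc4, 0xc4, 0x21, 0x21, 0x73, 0x06, 0x5d, 0xa9]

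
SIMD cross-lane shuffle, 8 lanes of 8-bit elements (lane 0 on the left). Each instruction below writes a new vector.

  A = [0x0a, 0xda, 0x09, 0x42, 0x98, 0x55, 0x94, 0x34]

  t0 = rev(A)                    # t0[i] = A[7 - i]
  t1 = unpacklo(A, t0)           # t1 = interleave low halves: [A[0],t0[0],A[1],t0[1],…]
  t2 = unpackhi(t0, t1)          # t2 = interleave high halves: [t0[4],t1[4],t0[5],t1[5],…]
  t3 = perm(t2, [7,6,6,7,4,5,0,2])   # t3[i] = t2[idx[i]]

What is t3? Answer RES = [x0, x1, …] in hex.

RES = [ 0x98  0x0a  0x0a  0x98  0xda  0x42  0x42  0x09 ]

→ t0 |34|94|55|98|42|09|da|0a|
→ t1 |0a|34|da|94|09|55|42|98|
→ t2 |42|09|09|55|da|42|0a|98|
→ t3 |98|0a|0a|98|da|42|42|09|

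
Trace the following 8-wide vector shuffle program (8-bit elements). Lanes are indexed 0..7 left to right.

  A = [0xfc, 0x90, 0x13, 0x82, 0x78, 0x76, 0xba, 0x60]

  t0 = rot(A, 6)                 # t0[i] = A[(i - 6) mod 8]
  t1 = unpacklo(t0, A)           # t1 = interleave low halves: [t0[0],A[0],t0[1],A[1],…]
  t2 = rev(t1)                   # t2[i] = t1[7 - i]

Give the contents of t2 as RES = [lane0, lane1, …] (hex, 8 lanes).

RES = [0x82, 0x76, 0x13, 0x78, 0x90, 0x82, 0xfc, 0x13]

  t0: 13 82 78 76 ba 60 fc 90
  t1: 13 fc 82 90 78 13 76 82
  t2: 82 76 13 78 90 82 fc 13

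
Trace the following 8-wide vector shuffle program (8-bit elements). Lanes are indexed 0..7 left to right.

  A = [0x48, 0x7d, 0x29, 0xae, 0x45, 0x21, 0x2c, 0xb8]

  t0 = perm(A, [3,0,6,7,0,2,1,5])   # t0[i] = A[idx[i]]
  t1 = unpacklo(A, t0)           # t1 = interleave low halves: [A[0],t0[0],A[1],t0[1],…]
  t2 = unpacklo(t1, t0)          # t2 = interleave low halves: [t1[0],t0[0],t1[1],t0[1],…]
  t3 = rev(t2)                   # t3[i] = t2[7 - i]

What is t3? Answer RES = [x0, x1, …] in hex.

  t0: ae 48 2c b8 48 29 7d 21
  t1: 48 ae 7d 48 29 2c ae b8
  t2: 48 ae ae 48 7d 2c 48 b8
  t3: b8 48 2c 7d 48 ae ae 48

RES = [0xb8, 0x48, 0x2c, 0x7d, 0x48, 0xae, 0xae, 0x48]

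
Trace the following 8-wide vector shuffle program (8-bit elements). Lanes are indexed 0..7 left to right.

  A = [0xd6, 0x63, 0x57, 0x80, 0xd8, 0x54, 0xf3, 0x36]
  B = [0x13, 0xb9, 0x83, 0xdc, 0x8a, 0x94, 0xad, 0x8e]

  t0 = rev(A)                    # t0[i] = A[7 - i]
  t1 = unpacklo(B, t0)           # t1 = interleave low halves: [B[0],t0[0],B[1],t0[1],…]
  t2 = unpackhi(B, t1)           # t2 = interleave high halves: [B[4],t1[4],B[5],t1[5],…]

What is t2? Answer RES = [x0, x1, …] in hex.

  t0: 36 f3 54 d8 80 57 63 d6
  t1: 13 36 b9 f3 83 54 dc d8
  t2: 8a 83 94 54 ad dc 8e d8

RES = [0x8a, 0x83, 0x94, 0x54, 0xad, 0xdc, 0x8e, 0xd8]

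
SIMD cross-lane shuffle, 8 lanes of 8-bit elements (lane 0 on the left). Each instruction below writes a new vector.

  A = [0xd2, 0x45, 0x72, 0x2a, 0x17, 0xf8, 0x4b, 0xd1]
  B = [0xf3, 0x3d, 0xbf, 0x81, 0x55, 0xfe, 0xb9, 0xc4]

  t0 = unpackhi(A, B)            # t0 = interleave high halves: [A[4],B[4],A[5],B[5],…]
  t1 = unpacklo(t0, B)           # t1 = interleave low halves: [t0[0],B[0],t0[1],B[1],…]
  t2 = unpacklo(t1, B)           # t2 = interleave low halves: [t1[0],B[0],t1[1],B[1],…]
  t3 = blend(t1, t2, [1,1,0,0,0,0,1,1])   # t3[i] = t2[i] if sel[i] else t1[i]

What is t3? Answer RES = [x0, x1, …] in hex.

RES = [0x17, 0xf3, 0x55, 0x3d, 0xf8, 0xbf, 0x3d, 0x81]

→ t0 |17|55|f8|fe|4b|b9|d1|c4|
→ t1 |17|f3|55|3d|f8|bf|fe|81|
→ t2 |17|f3|f3|3d|55|bf|3d|81|
→ t3 |17|f3|55|3d|f8|bf|3d|81|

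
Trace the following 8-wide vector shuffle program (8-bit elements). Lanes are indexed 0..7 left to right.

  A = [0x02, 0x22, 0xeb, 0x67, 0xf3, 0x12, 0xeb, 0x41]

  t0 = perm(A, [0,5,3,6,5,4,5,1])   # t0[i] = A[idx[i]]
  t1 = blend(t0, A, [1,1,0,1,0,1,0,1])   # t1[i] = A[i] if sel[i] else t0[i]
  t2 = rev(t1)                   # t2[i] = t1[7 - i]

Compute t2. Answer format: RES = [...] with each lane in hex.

→ t0 |02|12|67|eb|12|f3|12|22|
→ t1 |02|22|67|67|12|12|12|41|
→ t2 |41|12|12|12|67|67|22|02|

RES = [0x41, 0x12, 0x12, 0x12, 0x67, 0x67, 0x22, 0x02]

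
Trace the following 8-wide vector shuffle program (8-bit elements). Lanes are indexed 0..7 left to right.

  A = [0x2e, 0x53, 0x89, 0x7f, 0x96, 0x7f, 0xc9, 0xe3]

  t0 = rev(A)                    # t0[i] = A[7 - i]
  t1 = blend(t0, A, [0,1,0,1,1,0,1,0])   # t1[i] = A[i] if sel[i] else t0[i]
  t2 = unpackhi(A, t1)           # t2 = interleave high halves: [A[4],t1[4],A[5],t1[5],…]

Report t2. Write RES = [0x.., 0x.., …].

RES = [0x96, 0x96, 0x7f, 0x89, 0xc9, 0xc9, 0xe3, 0x2e]

→ t0 |e3|c9|7f|96|7f|89|53|2e|
→ t1 |e3|53|7f|7f|96|89|c9|2e|
→ t2 |96|96|7f|89|c9|c9|e3|2e|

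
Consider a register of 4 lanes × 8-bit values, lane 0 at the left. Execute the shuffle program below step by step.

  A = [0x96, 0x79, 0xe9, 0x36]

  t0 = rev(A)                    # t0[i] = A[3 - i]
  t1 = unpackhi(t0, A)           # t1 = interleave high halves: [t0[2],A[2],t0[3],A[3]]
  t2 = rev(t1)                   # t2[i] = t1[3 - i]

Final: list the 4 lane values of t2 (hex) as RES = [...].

RES = [ 0x36  0x96  0xe9  0x79 ]

  t0: 36 e9 79 96
  t1: 79 e9 96 36
  t2: 36 96 e9 79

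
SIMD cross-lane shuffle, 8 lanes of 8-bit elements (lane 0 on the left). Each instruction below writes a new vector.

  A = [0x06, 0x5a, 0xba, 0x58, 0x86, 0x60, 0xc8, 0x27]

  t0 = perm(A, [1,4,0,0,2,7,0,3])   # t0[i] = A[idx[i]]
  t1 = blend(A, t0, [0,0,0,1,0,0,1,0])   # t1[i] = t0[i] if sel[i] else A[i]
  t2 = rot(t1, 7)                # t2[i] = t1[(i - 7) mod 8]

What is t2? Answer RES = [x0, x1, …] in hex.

RES = [ 0x5a  0xba  0x06  0x86  0x60  0x06  0x27  0x06 ]

  t0: 5a 86 06 06 ba 27 06 58
  t1: 06 5a ba 06 86 60 06 27
  t2: 5a ba 06 86 60 06 27 06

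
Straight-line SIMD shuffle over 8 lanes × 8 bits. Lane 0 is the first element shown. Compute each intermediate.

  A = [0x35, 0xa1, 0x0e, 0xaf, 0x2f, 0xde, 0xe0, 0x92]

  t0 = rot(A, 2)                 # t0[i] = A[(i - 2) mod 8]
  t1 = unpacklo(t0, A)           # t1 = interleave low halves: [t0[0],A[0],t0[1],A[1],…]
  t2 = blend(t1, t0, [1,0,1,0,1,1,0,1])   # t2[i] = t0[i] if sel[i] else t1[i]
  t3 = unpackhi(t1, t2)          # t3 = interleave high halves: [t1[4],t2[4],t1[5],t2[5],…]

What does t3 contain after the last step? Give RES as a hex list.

RES = [0x35, 0x0e, 0x0e, 0xaf, 0xa1, 0xa1, 0xaf, 0xde]

  t0: e0 92 35 a1 0e af 2f de
  t1: e0 35 92 a1 35 0e a1 af
  t2: e0 35 35 a1 0e af a1 de
  t3: 35 0e 0e af a1 a1 af de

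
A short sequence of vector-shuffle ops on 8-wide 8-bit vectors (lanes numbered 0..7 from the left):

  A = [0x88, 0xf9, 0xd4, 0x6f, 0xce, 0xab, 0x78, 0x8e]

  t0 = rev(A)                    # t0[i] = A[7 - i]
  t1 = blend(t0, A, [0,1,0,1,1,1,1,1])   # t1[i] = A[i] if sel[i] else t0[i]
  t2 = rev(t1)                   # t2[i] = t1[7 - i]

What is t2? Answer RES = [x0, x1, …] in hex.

RES = [ 0x8e  0x78  0xab  0xce  0x6f  0xab  0xf9  0x8e ]

→ t0 |8e|78|ab|ce|6f|d4|f9|88|
→ t1 |8e|f9|ab|6f|ce|ab|78|8e|
→ t2 |8e|78|ab|ce|6f|ab|f9|8e|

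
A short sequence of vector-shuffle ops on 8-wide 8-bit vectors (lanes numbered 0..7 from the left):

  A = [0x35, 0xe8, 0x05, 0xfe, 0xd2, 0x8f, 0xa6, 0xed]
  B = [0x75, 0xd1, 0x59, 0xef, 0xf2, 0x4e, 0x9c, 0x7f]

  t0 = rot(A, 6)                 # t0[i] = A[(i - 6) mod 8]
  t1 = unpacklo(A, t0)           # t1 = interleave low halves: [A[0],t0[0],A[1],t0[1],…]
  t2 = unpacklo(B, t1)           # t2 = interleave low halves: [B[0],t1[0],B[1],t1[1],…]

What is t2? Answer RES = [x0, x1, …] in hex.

RES = [0x75, 0x35, 0xd1, 0x05, 0x59, 0xe8, 0xef, 0xfe]

t0 = [0x05, 0xfe, 0xd2, 0x8f, 0xa6, 0xed, 0x35, 0xe8]
t1 = [0x35, 0x05, 0xe8, 0xfe, 0x05, 0xd2, 0xfe, 0x8f]
t2 = [0x75, 0x35, 0xd1, 0x05, 0x59, 0xe8, 0xef, 0xfe]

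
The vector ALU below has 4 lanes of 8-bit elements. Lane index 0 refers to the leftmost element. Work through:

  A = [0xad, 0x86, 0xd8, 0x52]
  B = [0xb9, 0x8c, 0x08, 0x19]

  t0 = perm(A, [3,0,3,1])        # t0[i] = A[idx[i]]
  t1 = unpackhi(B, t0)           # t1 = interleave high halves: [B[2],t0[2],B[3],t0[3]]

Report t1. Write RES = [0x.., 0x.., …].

RES = [ 0x08  0x52  0x19  0x86 ]

t0 = [0x52, 0xad, 0x52, 0x86]
t1 = [0x08, 0x52, 0x19, 0x86]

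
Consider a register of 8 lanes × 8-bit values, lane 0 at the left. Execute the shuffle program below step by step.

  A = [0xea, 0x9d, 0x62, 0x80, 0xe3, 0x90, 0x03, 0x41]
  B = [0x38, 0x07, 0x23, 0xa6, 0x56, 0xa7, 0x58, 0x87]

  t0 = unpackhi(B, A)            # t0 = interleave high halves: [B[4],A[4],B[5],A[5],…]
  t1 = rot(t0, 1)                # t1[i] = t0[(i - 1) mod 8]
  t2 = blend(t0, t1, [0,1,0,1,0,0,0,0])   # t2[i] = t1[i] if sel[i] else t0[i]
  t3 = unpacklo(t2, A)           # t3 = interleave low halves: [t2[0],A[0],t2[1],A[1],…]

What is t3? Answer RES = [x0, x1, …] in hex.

→ t0 |56|e3|a7|90|58|03|87|41|
→ t1 |41|56|e3|a7|90|58|03|87|
→ t2 |56|56|a7|a7|58|03|87|41|
→ t3 |56|ea|56|9d|a7|62|a7|80|

RES = [0x56, 0xea, 0x56, 0x9d, 0xa7, 0x62, 0xa7, 0x80]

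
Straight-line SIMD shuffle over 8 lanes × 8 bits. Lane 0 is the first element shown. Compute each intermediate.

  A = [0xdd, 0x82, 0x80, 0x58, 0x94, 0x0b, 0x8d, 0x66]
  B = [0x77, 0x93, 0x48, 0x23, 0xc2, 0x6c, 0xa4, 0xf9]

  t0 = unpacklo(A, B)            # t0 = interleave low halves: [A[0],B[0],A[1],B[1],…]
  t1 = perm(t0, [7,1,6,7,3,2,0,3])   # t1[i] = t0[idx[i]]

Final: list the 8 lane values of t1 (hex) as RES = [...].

RES = [0x23, 0x77, 0x58, 0x23, 0x93, 0x82, 0xdd, 0x93]

→ t0 |dd|77|82|93|80|48|58|23|
→ t1 |23|77|58|23|93|82|dd|93|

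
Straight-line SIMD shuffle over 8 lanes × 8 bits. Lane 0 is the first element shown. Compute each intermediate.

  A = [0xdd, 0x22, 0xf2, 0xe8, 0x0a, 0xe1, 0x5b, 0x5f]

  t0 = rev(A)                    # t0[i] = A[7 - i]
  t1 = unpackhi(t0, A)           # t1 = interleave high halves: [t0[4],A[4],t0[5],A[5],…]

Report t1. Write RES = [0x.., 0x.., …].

RES = [0xe8, 0x0a, 0xf2, 0xe1, 0x22, 0x5b, 0xdd, 0x5f]

→ t0 |5f|5b|e1|0a|e8|f2|22|dd|
→ t1 |e8|0a|f2|e1|22|5b|dd|5f|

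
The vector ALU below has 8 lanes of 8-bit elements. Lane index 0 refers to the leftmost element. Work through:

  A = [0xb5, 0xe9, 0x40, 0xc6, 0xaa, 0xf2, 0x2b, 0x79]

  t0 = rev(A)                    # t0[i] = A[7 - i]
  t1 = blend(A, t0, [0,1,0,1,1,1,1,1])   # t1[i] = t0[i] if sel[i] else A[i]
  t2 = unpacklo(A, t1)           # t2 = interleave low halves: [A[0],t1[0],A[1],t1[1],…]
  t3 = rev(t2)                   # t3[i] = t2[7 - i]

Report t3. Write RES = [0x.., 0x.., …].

RES = [0xaa, 0xc6, 0x40, 0x40, 0x2b, 0xe9, 0xb5, 0xb5]

t0 = [0x79, 0x2b, 0xf2, 0xaa, 0xc6, 0x40, 0xe9, 0xb5]
t1 = [0xb5, 0x2b, 0x40, 0xaa, 0xc6, 0x40, 0xe9, 0xb5]
t2 = [0xb5, 0xb5, 0xe9, 0x2b, 0x40, 0x40, 0xc6, 0xaa]
t3 = [0xaa, 0xc6, 0x40, 0x40, 0x2b, 0xe9, 0xb5, 0xb5]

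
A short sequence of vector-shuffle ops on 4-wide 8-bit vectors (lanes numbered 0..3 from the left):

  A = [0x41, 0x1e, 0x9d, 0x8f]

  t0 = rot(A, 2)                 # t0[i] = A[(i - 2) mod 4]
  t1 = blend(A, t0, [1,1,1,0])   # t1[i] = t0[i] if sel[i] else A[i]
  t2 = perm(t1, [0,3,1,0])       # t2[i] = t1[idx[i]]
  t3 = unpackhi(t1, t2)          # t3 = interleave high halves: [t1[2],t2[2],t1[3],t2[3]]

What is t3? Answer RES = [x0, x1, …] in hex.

RES = [0x41, 0x8f, 0x8f, 0x9d]

t0 = [0x9d, 0x8f, 0x41, 0x1e]
t1 = [0x9d, 0x8f, 0x41, 0x8f]
t2 = [0x9d, 0x8f, 0x8f, 0x9d]
t3 = [0x41, 0x8f, 0x8f, 0x9d]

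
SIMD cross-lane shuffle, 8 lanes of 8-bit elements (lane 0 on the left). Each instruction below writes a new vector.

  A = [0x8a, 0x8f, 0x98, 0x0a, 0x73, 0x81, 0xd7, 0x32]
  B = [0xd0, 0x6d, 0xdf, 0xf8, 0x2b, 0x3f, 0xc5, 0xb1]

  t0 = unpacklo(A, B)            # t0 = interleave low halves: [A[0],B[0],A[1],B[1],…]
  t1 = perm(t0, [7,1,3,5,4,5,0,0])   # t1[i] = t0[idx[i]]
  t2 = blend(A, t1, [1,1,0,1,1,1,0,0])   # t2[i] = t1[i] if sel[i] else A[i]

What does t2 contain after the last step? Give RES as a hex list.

→ t0 |8a|d0|8f|6d|98|df|0a|f8|
→ t1 |f8|d0|6d|df|98|df|8a|8a|
→ t2 |f8|d0|98|df|98|df|d7|32|

RES = [0xf8, 0xd0, 0x98, 0xdf, 0x98, 0xdf, 0xd7, 0x32]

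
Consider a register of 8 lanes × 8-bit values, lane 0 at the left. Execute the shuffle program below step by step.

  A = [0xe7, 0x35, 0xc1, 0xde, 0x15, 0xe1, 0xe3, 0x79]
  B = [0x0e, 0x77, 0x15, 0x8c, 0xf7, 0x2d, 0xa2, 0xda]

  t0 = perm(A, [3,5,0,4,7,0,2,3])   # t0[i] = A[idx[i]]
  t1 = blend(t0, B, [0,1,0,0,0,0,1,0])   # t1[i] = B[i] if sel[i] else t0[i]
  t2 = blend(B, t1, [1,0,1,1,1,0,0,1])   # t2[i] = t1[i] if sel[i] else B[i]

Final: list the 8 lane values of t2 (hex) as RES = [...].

t0 = [0xde, 0xe1, 0xe7, 0x15, 0x79, 0xe7, 0xc1, 0xde]
t1 = [0xde, 0x77, 0xe7, 0x15, 0x79, 0xe7, 0xa2, 0xde]
t2 = [0xde, 0x77, 0xe7, 0x15, 0x79, 0x2d, 0xa2, 0xde]

RES = [0xde, 0x77, 0xe7, 0x15, 0x79, 0x2d, 0xa2, 0xde]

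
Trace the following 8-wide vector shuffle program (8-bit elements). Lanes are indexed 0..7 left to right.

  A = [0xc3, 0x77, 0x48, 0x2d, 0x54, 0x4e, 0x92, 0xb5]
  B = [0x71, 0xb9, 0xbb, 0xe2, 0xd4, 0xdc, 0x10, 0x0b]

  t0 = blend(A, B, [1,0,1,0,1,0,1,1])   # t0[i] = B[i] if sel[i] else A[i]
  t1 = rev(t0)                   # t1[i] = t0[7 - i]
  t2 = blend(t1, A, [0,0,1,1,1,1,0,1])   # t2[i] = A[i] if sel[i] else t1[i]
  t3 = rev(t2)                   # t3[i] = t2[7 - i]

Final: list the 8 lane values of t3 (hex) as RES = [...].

RES = [ 0xb5  0x77  0x4e  0x54  0x2d  0x48  0x10  0x0b ]

→ t0 |71|77|bb|2d|d4|4e|10|0b|
→ t1 |0b|10|4e|d4|2d|bb|77|71|
→ t2 |0b|10|48|2d|54|4e|77|b5|
→ t3 |b5|77|4e|54|2d|48|10|0b|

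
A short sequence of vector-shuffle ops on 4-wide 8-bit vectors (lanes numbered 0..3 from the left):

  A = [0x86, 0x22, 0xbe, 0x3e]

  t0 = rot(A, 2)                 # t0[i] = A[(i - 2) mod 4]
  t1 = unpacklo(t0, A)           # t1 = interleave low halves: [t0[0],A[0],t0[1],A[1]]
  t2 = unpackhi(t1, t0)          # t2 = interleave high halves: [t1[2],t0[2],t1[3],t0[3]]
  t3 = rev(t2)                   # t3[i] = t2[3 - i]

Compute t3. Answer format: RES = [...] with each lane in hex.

→ t0 |be|3e|86|22|
→ t1 |be|86|3e|22|
→ t2 |3e|86|22|22|
→ t3 |22|22|86|3e|

RES = [ 0x22  0x22  0x86  0x3e ]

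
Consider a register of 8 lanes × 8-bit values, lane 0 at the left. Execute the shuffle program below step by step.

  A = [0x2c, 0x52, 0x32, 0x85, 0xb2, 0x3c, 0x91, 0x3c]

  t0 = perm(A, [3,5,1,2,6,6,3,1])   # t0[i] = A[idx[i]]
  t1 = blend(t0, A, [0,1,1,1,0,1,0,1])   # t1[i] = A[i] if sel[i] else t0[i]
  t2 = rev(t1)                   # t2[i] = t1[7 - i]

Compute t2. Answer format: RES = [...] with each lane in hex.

RES = [ 0x3c  0x85  0x3c  0x91  0x85  0x32  0x52  0x85 ]

  t0: 85 3c 52 32 91 91 85 52
  t1: 85 52 32 85 91 3c 85 3c
  t2: 3c 85 3c 91 85 32 52 85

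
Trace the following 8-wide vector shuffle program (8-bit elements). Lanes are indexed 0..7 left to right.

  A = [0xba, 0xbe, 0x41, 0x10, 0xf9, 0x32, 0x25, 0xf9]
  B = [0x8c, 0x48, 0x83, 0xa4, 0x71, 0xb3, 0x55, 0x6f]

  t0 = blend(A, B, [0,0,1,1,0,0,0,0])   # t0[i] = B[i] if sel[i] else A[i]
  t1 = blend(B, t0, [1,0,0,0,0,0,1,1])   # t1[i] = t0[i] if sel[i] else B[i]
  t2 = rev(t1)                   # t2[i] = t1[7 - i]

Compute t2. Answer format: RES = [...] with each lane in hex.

  t0: ba be 83 a4 f9 32 25 f9
  t1: ba 48 83 a4 71 b3 25 f9
  t2: f9 25 b3 71 a4 83 48 ba

RES = [0xf9, 0x25, 0xb3, 0x71, 0xa4, 0x83, 0x48, 0xba]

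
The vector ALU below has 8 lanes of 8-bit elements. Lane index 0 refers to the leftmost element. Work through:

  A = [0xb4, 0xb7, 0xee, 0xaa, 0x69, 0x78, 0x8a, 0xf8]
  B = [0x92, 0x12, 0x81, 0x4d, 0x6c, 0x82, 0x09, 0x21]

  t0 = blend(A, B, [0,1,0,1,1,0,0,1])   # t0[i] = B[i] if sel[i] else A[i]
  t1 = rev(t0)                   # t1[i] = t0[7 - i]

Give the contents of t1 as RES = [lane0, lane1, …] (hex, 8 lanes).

RES = [0x21, 0x8a, 0x78, 0x6c, 0x4d, 0xee, 0x12, 0xb4]

→ t0 |b4|12|ee|4d|6c|78|8a|21|
→ t1 |21|8a|78|6c|4d|ee|12|b4|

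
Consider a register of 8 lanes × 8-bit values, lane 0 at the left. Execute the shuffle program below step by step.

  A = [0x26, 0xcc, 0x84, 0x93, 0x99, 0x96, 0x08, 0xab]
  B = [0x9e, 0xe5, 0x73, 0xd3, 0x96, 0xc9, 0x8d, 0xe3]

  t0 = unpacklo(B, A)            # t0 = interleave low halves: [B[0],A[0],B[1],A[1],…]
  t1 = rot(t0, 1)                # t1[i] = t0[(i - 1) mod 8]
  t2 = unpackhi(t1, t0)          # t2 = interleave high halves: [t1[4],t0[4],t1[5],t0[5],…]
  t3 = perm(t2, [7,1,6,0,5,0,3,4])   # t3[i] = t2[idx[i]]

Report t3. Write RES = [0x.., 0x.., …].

→ t0 |9e|26|e5|cc|73|84|d3|93|
→ t1 |93|9e|26|e5|cc|73|84|d3|
→ t2 |cc|73|73|84|84|d3|d3|93|
→ t3 |93|73|d3|cc|d3|cc|84|84|

RES = [0x93, 0x73, 0xd3, 0xcc, 0xd3, 0xcc, 0x84, 0x84]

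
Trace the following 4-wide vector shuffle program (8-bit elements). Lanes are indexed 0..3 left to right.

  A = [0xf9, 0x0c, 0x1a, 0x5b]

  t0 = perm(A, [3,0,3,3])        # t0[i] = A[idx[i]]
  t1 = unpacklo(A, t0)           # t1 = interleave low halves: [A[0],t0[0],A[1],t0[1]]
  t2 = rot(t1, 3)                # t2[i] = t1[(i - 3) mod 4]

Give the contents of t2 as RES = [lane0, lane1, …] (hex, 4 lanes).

  t0: 5b f9 5b 5b
  t1: f9 5b 0c f9
  t2: 5b 0c f9 f9

RES = [ 0x5b  0x0c  0xf9  0xf9 ]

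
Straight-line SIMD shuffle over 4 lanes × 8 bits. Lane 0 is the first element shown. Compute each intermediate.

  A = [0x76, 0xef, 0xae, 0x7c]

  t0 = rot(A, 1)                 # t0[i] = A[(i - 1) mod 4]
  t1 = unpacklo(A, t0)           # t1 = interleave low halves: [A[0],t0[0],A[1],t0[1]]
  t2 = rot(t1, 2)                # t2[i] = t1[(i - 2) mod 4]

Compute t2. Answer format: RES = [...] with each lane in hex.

  t0: 7c 76 ef ae
  t1: 76 7c ef 76
  t2: ef 76 76 7c

RES = [0xef, 0x76, 0x76, 0x7c]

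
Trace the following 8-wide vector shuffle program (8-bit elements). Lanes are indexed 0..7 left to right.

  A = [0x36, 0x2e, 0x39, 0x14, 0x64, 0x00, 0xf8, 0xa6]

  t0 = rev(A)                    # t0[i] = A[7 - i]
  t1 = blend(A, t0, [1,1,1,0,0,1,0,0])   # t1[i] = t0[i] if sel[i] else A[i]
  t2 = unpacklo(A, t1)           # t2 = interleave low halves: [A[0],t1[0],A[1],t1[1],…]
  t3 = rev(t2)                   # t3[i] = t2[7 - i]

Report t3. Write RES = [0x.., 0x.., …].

RES = [0x14, 0x14, 0x00, 0x39, 0xf8, 0x2e, 0xa6, 0x36]

→ t0 |a6|f8|00|64|14|39|2e|36|
→ t1 |a6|f8|00|14|64|39|f8|a6|
→ t2 |36|a6|2e|f8|39|00|14|14|
→ t3 |14|14|00|39|f8|2e|a6|36|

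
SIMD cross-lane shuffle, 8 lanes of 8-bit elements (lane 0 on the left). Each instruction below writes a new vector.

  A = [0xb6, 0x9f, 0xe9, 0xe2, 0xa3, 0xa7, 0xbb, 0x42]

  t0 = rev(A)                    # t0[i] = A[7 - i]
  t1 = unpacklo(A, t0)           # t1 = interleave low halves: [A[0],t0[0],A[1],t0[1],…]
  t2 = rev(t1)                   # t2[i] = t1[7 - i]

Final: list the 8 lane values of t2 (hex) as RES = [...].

RES = [ 0xa3  0xe2  0xa7  0xe9  0xbb  0x9f  0x42  0xb6 ]

→ t0 |42|bb|a7|a3|e2|e9|9f|b6|
→ t1 |b6|42|9f|bb|e9|a7|e2|a3|
→ t2 |a3|e2|a7|e9|bb|9f|42|b6|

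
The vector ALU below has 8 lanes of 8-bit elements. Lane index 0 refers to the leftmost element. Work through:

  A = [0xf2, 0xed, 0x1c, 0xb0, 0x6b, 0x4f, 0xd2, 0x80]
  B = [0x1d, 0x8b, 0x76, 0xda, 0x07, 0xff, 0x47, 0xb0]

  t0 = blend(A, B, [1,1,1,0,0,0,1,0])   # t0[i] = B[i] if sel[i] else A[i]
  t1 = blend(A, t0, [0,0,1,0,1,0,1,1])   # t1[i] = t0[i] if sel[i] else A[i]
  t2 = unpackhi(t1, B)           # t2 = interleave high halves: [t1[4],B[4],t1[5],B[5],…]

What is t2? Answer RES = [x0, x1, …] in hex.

  t0: 1d 8b 76 b0 6b 4f 47 80
  t1: f2 ed 76 b0 6b 4f 47 80
  t2: 6b 07 4f ff 47 47 80 b0

RES = [0x6b, 0x07, 0x4f, 0xff, 0x47, 0x47, 0x80, 0xb0]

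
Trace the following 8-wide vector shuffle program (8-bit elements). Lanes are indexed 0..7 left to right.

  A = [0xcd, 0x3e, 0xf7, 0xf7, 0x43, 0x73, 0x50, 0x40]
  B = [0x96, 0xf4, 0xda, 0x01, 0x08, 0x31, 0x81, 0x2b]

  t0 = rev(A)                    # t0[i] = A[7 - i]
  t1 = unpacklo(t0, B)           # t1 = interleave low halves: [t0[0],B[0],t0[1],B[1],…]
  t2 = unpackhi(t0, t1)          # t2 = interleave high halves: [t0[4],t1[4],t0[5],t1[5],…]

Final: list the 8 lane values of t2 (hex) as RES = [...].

→ t0 |40|50|73|43|f7|f7|3e|cd|
→ t1 |40|96|50|f4|73|da|43|01|
→ t2 |f7|73|f7|da|3e|43|cd|01|

RES = [ 0xf7  0x73  0xf7  0xda  0x3e  0x43  0xcd  0x01 ]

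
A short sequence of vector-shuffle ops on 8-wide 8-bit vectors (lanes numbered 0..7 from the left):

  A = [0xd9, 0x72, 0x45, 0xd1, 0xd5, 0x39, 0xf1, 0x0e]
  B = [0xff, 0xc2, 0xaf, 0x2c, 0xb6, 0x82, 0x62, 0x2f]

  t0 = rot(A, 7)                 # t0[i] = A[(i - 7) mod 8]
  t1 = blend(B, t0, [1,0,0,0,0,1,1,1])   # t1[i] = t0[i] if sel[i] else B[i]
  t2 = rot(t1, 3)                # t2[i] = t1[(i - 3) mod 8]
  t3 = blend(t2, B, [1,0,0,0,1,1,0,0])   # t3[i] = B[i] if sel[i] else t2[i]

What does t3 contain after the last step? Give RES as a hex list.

RES = [0xff, 0x0e, 0xd9, 0x72, 0xb6, 0x82, 0x2c, 0xb6]

  t0: 72 45 d1 d5 39 f1 0e d9
  t1: 72 c2 af 2c b6 f1 0e d9
  t2: f1 0e d9 72 c2 af 2c b6
  t3: ff 0e d9 72 b6 82 2c b6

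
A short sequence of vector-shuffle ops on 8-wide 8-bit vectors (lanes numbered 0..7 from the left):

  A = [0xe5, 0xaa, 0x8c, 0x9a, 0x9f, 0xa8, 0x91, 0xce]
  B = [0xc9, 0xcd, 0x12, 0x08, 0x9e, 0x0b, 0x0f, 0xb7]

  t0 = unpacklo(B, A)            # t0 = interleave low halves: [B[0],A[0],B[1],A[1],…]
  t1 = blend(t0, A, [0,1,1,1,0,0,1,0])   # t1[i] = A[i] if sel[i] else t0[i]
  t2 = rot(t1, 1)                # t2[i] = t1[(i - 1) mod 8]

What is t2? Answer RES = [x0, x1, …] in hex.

RES = [ 0x9a  0xc9  0xaa  0x8c  0x9a  0x12  0x8c  0x91 ]

→ t0 |c9|e5|cd|aa|12|8c|08|9a|
→ t1 |c9|aa|8c|9a|12|8c|91|9a|
→ t2 |9a|c9|aa|8c|9a|12|8c|91|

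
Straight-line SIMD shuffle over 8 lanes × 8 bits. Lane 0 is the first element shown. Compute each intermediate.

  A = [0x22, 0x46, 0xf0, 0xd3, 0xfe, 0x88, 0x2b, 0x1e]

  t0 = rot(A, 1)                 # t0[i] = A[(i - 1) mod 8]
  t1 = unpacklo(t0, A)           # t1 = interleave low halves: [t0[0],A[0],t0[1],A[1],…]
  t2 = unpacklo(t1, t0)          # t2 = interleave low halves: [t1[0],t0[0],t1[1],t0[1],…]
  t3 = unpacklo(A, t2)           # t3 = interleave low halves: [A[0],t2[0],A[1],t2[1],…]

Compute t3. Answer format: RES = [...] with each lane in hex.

t0 = [0x1e, 0x22, 0x46, 0xf0, 0xd3, 0xfe, 0x88, 0x2b]
t1 = [0x1e, 0x22, 0x22, 0x46, 0x46, 0xf0, 0xf0, 0xd3]
t2 = [0x1e, 0x1e, 0x22, 0x22, 0x22, 0x46, 0x46, 0xf0]
t3 = [0x22, 0x1e, 0x46, 0x1e, 0xf0, 0x22, 0xd3, 0x22]

RES = [ 0x22  0x1e  0x46  0x1e  0xf0  0x22  0xd3  0x22 ]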